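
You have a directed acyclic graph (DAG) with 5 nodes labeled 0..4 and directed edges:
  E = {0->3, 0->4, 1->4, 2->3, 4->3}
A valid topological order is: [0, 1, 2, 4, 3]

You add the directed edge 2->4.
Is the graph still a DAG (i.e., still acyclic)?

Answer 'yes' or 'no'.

Answer: yes

Derivation:
Given toposort: [0, 1, 2, 4, 3]
Position of 2: index 2; position of 4: index 3
New edge 2->4: forward
Forward edge: respects the existing order. Still a DAG, same toposort still valid.
Still a DAG? yes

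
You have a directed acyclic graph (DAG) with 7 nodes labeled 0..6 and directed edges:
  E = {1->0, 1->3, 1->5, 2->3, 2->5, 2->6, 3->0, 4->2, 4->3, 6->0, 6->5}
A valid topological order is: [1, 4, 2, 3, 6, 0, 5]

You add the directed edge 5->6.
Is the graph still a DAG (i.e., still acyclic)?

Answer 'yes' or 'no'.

Given toposort: [1, 4, 2, 3, 6, 0, 5]
Position of 5: index 6; position of 6: index 4
New edge 5->6: backward (u after v in old order)
Backward edge: old toposort is now invalid. Check if this creates a cycle.
Does 6 already reach 5? Reachable from 6: [0, 5, 6]. YES -> cycle!
Still a DAG? no

Answer: no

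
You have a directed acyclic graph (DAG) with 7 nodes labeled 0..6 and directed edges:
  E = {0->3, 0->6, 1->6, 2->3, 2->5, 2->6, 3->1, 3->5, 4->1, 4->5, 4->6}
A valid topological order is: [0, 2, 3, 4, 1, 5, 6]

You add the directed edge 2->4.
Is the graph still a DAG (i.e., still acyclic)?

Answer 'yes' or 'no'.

Given toposort: [0, 2, 3, 4, 1, 5, 6]
Position of 2: index 1; position of 4: index 3
New edge 2->4: forward
Forward edge: respects the existing order. Still a DAG, same toposort still valid.
Still a DAG? yes

Answer: yes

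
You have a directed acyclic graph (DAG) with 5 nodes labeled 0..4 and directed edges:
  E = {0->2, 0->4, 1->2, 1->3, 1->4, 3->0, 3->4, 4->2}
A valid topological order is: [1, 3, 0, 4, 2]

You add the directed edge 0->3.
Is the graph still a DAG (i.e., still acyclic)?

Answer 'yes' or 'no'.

Given toposort: [1, 3, 0, 4, 2]
Position of 0: index 2; position of 3: index 1
New edge 0->3: backward (u after v in old order)
Backward edge: old toposort is now invalid. Check if this creates a cycle.
Does 3 already reach 0? Reachable from 3: [0, 2, 3, 4]. YES -> cycle!
Still a DAG? no

Answer: no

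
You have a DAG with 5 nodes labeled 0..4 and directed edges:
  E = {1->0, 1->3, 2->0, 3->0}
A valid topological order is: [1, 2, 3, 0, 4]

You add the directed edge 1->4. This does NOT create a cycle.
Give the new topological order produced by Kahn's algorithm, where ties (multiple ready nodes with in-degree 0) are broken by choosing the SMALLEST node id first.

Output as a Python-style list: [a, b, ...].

Answer: [1, 2, 3, 0, 4]

Derivation:
Old toposort: [1, 2, 3, 0, 4]
Added edge: 1->4
Position of 1 (0) < position of 4 (4). Old order still valid.
Run Kahn's algorithm (break ties by smallest node id):
  initial in-degrees: [3, 0, 0, 1, 1]
  ready (indeg=0): [1, 2]
  pop 1: indeg[0]->2; indeg[3]->0; indeg[4]->0 | ready=[2, 3, 4] | order so far=[1]
  pop 2: indeg[0]->1 | ready=[3, 4] | order so far=[1, 2]
  pop 3: indeg[0]->0 | ready=[0, 4] | order so far=[1, 2, 3]
  pop 0: no out-edges | ready=[4] | order so far=[1, 2, 3, 0]
  pop 4: no out-edges | ready=[] | order so far=[1, 2, 3, 0, 4]
  Result: [1, 2, 3, 0, 4]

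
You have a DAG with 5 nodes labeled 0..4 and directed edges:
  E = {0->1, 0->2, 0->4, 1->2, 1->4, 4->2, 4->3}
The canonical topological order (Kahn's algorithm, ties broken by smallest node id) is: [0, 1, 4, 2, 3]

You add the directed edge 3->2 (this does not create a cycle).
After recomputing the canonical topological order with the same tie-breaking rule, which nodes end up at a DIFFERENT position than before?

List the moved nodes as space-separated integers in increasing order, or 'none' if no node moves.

Answer: 2 3

Derivation:
Old toposort: [0, 1, 4, 2, 3]
Added edge 3->2
Recompute Kahn (smallest-id tiebreak):
  initial in-degrees: [0, 1, 4, 1, 2]
  ready (indeg=0): [0]
  pop 0: indeg[1]->0; indeg[2]->3; indeg[4]->1 | ready=[1] | order so far=[0]
  pop 1: indeg[2]->2; indeg[4]->0 | ready=[4] | order so far=[0, 1]
  pop 4: indeg[2]->1; indeg[3]->0 | ready=[3] | order so far=[0, 1, 4]
  pop 3: indeg[2]->0 | ready=[2] | order so far=[0, 1, 4, 3]
  pop 2: no out-edges | ready=[] | order so far=[0, 1, 4, 3, 2]
New canonical toposort: [0, 1, 4, 3, 2]
Compare positions:
  Node 0: index 0 -> 0 (same)
  Node 1: index 1 -> 1 (same)
  Node 2: index 3 -> 4 (moved)
  Node 3: index 4 -> 3 (moved)
  Node 4: index 2 -> 2 (same)
Nodes that changed position: 2 3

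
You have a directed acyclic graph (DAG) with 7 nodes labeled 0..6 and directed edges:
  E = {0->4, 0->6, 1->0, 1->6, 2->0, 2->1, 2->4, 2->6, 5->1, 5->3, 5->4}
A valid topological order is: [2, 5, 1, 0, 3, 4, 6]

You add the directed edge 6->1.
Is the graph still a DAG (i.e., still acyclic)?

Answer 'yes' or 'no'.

Answer: no

Derivation:
Given toposort: [2, 5, 1, 0, 3, 4, 6]
Position of 6: index 6; position of 1: index 2
New edge 6->1: backward (u after v in old order)
Backward edge: old toposort is now invalid. Check if this creates a cycle.
Does 1 already reach 6? Reachable from 1: [0, 1, 4, 6]. YES -> cycle!
Still a DAG? no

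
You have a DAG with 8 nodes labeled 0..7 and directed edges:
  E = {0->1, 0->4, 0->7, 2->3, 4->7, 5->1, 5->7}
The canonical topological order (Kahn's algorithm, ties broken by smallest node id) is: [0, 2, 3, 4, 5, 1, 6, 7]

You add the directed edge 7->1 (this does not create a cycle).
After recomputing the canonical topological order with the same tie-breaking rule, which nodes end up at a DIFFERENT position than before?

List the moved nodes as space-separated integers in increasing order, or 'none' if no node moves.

Old toposort: [0, 2, 3, 4, 5, 1, 6, 7]
Added edge 7->1
Recompute Kahn (smallest-id tiebreak):
  initial in-degrees: [0, 3, 0, 1, 1, 0, 0, 3]
  ready (indeg=0): [0, 2, 5, 6]
  pop 0: indeg[1]->2; indeg[4]->0; indeg[7]->2 | ready=[2, 4, 5, 6] | order so far=[0]
  pop 2: indeg[3]->0 | ready=[3, 4, 5, 6] | order so far=[0, 2]
  pop 3: no out-edges | ready=[4, 5, 6] | order so far=[0, 2, 3]
  pop 4: indeg[7]->1 | ready=[5, 6] | order so far=[0, 2, 3, 4]
  pop 5: indeg[1]->1; indeg[7]->0 | ready=[6, 7] | order so far=[0, 2, 3, 4, 5]
  pop 6: no out-edges | ready=[7] | order so far=[0, 2, 3, 4, 5, 6]
  pop 7: indeg[1]->0 | ready=[1] | order so far=[0, 2, 3, 4, 5, 6, 7]
  pop 1: no out-edges | ready=[] | order so far=[0, 2, 3, 4, 5, 6, 7, 1]
New canonical toposort: [0, 2, 3, 4, 5, 6, 7, 1]
Compare positions:
  Node 0: index 0 -> 0 (same)
  Node 1: index 5 -> 7 (moved)
  Node 2: index 1 -> 1 (same)
  Node 3: index 2 -> 2 (same)
  Node 4: index 3 -> 3 (same)
  Node 5: index 4 -> 4 (same)
  Node 6: index 6 -> 5 (moved)
  Node 7: index 7 -> 6 (moved)
Nodes that changed position: 1 6 7

Answer: 1 6 7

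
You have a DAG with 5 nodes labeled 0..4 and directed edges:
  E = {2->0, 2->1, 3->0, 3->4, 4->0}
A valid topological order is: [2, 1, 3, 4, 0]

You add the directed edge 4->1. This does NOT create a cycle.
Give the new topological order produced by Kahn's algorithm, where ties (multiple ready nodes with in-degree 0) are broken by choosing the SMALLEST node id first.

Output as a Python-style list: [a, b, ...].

Answer: [2, 3, 4, 0, 1]

Derivation:
Old toposort: [2, 1, 3, 4, 0]
Added edge: 4->1
Position of 4 (3) > position of 1 (1). Must reorder: 4 must now come before 1.
Run Kahn's algorithm (break ties by smallest node id):
  initial in-degrees: [3, 2, 0, 0, 1]
  ready (indeg=0): [2, 3]
  pop 2: indeg[0]->2; indeg[1]->1 | ready=[3] | order so far=[2]
  pop 3: indeg[0]->1; indeg[4]->0 | ready=[4] | order so far=[2, 3]
  pop 4: indeg[0]->0; indeg[1]->0 | ready=[0, 1] | order so far=[2, 3, 4]
  pop 0: no out-edges | ready=[1] | order so far=[2, 3, 4, 0]
  pop 1: no out-edges | ready=[] | order so far=[2, 3, 4, 0, 1]
  Result: [2, 3, 4, 0, 1]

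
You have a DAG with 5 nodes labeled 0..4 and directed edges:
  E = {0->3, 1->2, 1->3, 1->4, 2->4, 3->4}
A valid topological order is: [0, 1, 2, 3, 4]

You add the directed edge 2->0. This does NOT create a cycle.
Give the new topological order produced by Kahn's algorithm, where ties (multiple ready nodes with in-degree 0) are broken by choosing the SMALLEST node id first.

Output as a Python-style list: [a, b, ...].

Old toposort: [0, 1, 2, 3, 4]
Added edge: 2->0
Position of 2 (2) > position of 0 (0). Must reorder: 2 must now come before 0.
Run Kahn's algorithm (break ties by smallest node id):
  initial in-degrees: [1, 0, 1, 2, 3]
  ready (indeg=0): [1]
  pop 1: indeg[2]->0; indeg[3]->1; indeg[4]->2 | ready=[2] | order so far=[1]
  pop 2: indeg[0]->0; indeg[4]->1 | ready=[0] | order so far=[1, 2]
  pop 0: indeg[3]->0 | ready=[3] | order so far=[1, 2, 0]
  pop 3: indeg[4]->0 | ready=[4] | order so far=[1, 2, 0, 3]
  pop 4: no out-edges | ready=[] | order so far=[1, 2, 0, 3, 4]
  Result: [1, 2, 0, 3, 4]

Answer: [1, 2, 0, 3, 4]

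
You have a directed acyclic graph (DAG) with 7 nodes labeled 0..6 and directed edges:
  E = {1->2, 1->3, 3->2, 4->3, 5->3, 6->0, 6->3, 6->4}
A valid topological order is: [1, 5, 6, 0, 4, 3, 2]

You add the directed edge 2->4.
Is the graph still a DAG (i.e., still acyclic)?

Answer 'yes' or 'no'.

Given toposort: [1, 5, 6, 0, 4, 3, 2]
Position of 2: index 6; position of 4: index 4
New edge 2->4: backward (u after v in old order)
Backward edge: old toposort is now invalid. Check if this creates a cycle.
Does 4 already reach 2? Reachable from 4: [2, 3, 4]. YES -> cycle!
Still a DAG? no

Answer: no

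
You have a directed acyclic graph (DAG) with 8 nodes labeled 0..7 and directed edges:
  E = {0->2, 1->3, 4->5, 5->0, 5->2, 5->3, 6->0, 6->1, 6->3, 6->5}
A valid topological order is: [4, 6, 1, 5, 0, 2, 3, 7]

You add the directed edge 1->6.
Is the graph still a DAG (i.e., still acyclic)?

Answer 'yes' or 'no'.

Given toposort: [4, 6, 1, 5, 0, 2, 3, 7]
Position of 1: index 2; position of 6: index 1
New edge 1->6: backward (u after v in old order)
Backward edge: old toposort is now invalid. Check if this creates a cycle.
Does 6 already reach 1? Reachable from 6: [0, 1, 2, 3, 5, 6]. YES -> cycle!
Still a DAG? no

Answer: no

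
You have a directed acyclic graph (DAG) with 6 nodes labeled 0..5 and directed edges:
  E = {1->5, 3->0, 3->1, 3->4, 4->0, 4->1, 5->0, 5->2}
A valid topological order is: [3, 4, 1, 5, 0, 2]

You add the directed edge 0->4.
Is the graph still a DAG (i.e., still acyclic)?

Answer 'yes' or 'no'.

Given toposort: [3, 4, 1, 5, 0, 2]
Position of 0: index 4; position of 4: index 1
New edge 0->4: backward (u after v in old order)
Backward edge: old toposort is now invalid. Check if this creates a cycle.
Does 4 already reach 0? Reachable from 4: [0, 1, 2, 4, 5]. YES -> cycle!
Still a DAG? no

Answer: no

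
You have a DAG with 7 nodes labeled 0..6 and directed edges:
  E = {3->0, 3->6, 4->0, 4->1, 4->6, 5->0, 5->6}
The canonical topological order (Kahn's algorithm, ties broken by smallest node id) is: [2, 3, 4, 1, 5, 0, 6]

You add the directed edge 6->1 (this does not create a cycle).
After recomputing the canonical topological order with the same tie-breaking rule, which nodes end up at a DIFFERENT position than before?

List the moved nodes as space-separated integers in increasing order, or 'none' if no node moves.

Old toposort: [2, 3, 4, 1, 5, 0, 6]
Added edge 6->1
Recompute Kahn (smallest-id tiebreak):
  initial in-degrees: [3, 2, 0, 0, 0, 0, 3]
  ready (indeg=0): [2, 3, 4, 5]
  pop 2: no out-edges | ready=[3, 4, 5] | order so far=[2]
  pop 3: indeg[0]->2; indeg[6]->2 | ready=[4, 5] | order so far=[2, 3]
  pop 4: indeg[0]->1; indeg[1]->1; indeg[6]->1 | ready=[5] | order so far=[2, 3, 4]
  pop 5: indeg[0]->0; indeg[6]->0 | ready=[0, 6] | order so far=[2, 3, 4, 5]
  pop 0: no out-edges | ready=[6] | order so far=[2, 3, 4, 5, 0]
  pop 6: indeg[1]->0 | ready=[1] | order so far=[2, 3, 4, 5, 0, 6]
  pop 1: no out-edges | ready=[] | order so far=[2, 3, 4, 5, 0, 6, 1]
New canonical toposort: [2, 3, 4, 5, 0, 6, 1]
Compare positions:
  Node 0: index 5 -> 4 (moved)
  Node 1: index 3 -> 6 (moved)
  Node 2: index 0 -> 0 (same)
  Node 3: index 1 -> 1 (same)
  Node 4: index 2 -> 2 (same)
  Node 5: index 4 -> 3 (moved)
  Node 6: index 6 -> 5 (moved)
Nodes that changed position: 0 1 5 6

Answer: 0 1 5 6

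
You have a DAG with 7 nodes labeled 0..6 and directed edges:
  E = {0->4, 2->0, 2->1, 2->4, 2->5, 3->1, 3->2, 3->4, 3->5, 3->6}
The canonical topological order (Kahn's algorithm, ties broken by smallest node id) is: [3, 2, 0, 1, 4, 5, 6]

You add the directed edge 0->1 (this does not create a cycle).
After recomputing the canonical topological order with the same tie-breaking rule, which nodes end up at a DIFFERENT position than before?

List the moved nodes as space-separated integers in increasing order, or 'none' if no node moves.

Old toposort: [3, 2, 0, 1, 4, 5, 6]
Added edge 0->1
Recompute Kahn (smallest-id tiebreak):
  initial in-degrees: [1, 3, 1, 0, 3, 2, 1]
  ready (indeg=0): [3]
  pop 3: indeg[1]->2; indeg[2]->0; indeg[4]->2; indeg[5]->1; indeg[6]->0 | ready=[2, 6] | order so far=[3]
  pop 2: indeg[0]->0; indeg[1]->1; indeg[4]->1; indeg[5]->0 | ready=[0, 5, 6] | order so far=[3, 2]
  pop 0: indeg[1]->0; indeg[4]->0 | ready=[1, 4, 5, 6] | order so far=[3, 2, 0]
  pop 1: no out-edges | ready=[4, 5, 6] | order so far=[3, 2, 0, 1]
  pop 4: no out-edges | ready=[5, 6] | order so far=[3, 2, 0, 1, 4]
  pop 5: no out-edges | ready=[6] | order so far=[3, 2, 0, 1, 4, 5]
  pop 6: no out-edges | ready=[] | order so far=[3, 2, 0, 1, 4, 5, 6]
New canonical toposort: [3, 2, 0, 1, 4, 5, 6]
Compare positions:
  Node 0: index 2 -> 2 (same)
  Node 1: index 3 -> 3 (same)
  Node 2: index 1 -> 1 (same)
  Node 3: index 0 -> 0 (same)
  Node 4: index 4 -> 4 (same)
  Node 5: index 5 -> 5 (same)
  Node 6: index 6 -> 6 (same)
Nodes that changed position: none

Answer: none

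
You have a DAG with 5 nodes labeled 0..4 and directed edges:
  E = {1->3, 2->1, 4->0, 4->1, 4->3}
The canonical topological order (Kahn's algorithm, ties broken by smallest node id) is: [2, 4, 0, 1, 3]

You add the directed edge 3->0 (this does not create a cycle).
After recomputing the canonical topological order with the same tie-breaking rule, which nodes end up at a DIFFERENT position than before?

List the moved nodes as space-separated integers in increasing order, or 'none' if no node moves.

Old toposort: [2, 4, 0, 1, 3]
Added edge 3->0
Recompute Kahn (smallest-id tiebreak):
  initial in-degrees: [2, 2, 0, 2, 0]
  ready (indeg=0): [2, 4]
  pop 2: indeg[1]->1 | ready=[4] | order so far=[2]
  pop 4: indeg[0]->1; indeg[1]->0; indeg[3]->1 | ready=[1] | order so far=[2, 4]
  pop 1: indeg[3]->0 | ready=[3] | order so far=[2, 4, 1]
  pop 3: indeg[0]->0 | ready=[0] | order so far=[2, 4, 1, 3]
  pop 0: no out-edges | ready=[] | order so far=[2, 4, 1, 3, 0]
New canonical toposort: [2, 4, 1, 3, 0]
Compare positions:
  Node 0: index 2 -> 4 (moved)
  Node 1: index 3 -> 2 (moved)
  Node 2: index 0 -> 0 (same)
  Node 3: index 4 -> 3 (moved)
  Node 4: index 1 -> 1 (same)
Nodes that changed position: 0 1 3

Answer: 0 1 3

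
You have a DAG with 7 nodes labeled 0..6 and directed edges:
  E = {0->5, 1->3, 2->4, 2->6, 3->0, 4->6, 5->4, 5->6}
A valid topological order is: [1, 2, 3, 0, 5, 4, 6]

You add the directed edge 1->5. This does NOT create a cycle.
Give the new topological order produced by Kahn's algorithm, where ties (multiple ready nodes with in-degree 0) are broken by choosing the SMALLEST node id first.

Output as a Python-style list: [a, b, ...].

Old toposort: [1, 2, 3, 0, 5, 4, 6]
Added edge: 1->5
Position of 1 (0) < position of 5 (4). Old order still valid.
Run Kahn's algorithm (break ties by smallest node id):
  initial in-degrees: [1, 0, 0, 1, 2, 2, 3]
  ready (indeg=0): [1, 2]
  pop 1: indeg[3]->0; indeg[5]->1 | ready=[2, 3] | order so far=[1]
  pop 2: indeg[4]->1; indeg[6]->2 | ready=[3] | order so far=[1, 2]
  pop 3: indeg[0]->0 | ready=[0] | order so far=[1, 2, 3]
  pop 0: indeg[5]->0 | ready=[5] | order so far=[1, 2, 3, 0]
  pop 5: indeg[4]->0; indeg[6]->1 | ready=[4] | order so far=[1, 2, 3, 0, 5]
  pop 4: indeg[6]->0 | ready=[6] | order so far=[1, 2, 3, 0, 5, 4]
  pop 6: no out-edges | ready=[] | order so far=[1, 2, 3, 0, 5, 4, 6]
  Result: [1, 2, 3, 0, 5, 4, 6]

Answer: [1, 2, 3, 0, 5, 4, 6]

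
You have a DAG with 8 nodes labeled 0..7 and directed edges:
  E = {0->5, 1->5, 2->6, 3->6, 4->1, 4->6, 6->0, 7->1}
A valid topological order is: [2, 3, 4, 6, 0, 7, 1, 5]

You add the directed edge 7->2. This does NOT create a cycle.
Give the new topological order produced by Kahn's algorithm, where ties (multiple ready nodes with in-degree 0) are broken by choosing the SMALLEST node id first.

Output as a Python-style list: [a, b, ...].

Answer: [3, 4, 7, 1, 2, 6, 0, 5]

Derivation:
Old toposort: [2, 3, 4, 6, 0, 7, 1, 5]
Added edge: 7->2
Position of 7 (5) > position of 2 (0). Must reorder: 7 must now come before 2.
Run Kahn's algorithm (break ties by smallest node id):
  initial in-degrees: [1, 2, 1, 0, 0, 2, 3, 0]
  ready (indeg=0): [3, 4, 7]
  pop 3: indeg[6]->2 | ready=[4, 7] | order so far=[3]
  pop 4: indeg[1]->1; indeg[6]->1 | ready=[7] | order so far=[3, 4]
  pop 7: indeg[1]->0; indeg[2]->0 | ready=[1, 2] | order so far=[3, 4, 7]
  pop 1: indeg[5]->1 | ready=[2] | order so far=[3, 4, 7, 1]
  pop 2: indeg[6]->0 | ready=[6] | order so far=[3, 4, 7, 1, 2]
  pop 6: indeg[0]->0 | ready=[0] | order so far=[3, 4, 7, 1, 2, 6]
  pop 0: indeg[5]->0 | ready=[5] | order so far=[3, 4, 7, 1, 2, 6, 0]
  pop 5: no out-edges | ready=[] | order so far=[3, 4, 7, 1, 2, 6, 0, 5]
  Result: [3, 4, 7, 1, 2, 6, 0, 5]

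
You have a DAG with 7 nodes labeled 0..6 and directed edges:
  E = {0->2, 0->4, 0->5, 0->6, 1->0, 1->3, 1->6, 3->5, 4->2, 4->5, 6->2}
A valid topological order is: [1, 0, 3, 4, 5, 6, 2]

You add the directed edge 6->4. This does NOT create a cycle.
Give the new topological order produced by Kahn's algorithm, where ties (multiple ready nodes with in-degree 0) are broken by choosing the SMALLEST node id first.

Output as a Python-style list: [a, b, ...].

Old toposort: [1, 0, 3, 4, 5, 6, 2]
Added edge: 6->4
Position of 6 (5) > position of 4 (3). Must reorder: 6 must now come before 4.
Run Kahn's algorithm (break ties by smallest node id):
  initial in-degrees: [1, 0, 3, 1, 2, 3, 2]
  ready (indeg=0): [1]
  pop 1: indeg[0]->0; indeg[3]->0; indeg[6]->1 | ready=[0, 3] | order so far=[1]
  pop 0: indeg[2]->2; indeg[4]->1; indeg[5]->2; indeg[6]->0 | ready=[3, 6] | order so far=[1, 0]
  pop 3: indeg[5]->1 | ready=[6] | order so far=[1, 0, 3]
  pop 6: indeg[2]->1; indeg[4]->0 | ready=[4] | order so far=[1, 0, 3, 6]
  pop 4: indeg[2]->0; indeg[5]->0 | ready=[2, 5] | order so far=[1, 0, 3, 6, 4]
  pop 2: no out-edges | ready=[5] | order so far=[1, 0, 3, 6, 4, 2]
  pop 5: no out-edges | ready=[] | order so far=[1, 0, 3, 6, 4, 2, 5]
  Result: [1, 0, 3, 6, 4, 2, 5]

Answer: [1, 0, 3, 6, 4, 2, 5]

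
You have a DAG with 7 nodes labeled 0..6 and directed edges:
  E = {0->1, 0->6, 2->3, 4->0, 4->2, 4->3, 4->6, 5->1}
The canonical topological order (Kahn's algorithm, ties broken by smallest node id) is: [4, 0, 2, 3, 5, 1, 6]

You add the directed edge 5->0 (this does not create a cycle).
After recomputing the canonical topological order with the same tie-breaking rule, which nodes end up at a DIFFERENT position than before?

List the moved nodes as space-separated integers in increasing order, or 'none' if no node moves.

Old toposort: [4, 0, 2, 3, 5, 1, 6]
Added edge 5->0
Recompute Kahn (smallest-id tiebreak):
  initial in-degrees: [2, 2, 1, 2, 0, 0, 2]
  ready (indeg=0): [4, 5]
  pop 4: indeg[0]->1; indeg[2]->0; indeg[3]->1; indeg[6]->1 | ready=[2, 5] | order so far=[4]
  pop 2: indeg[3]->0 | ready=[3, 5] | order so far=[4, 2]
  pop 3: no out-edges | ready=[5] | order so far=[4, 2, 3]
  pop 5: indeg[0]->0; indeg[1]->1 | ready=[0] | order so far=[4, 2, 3, 5]
  pop 0: indeg[1]->0; indeg[6]->0 | ready=[1, 6] | order so far=[4, 2, 3, 5, 0]
  pop 1: no out-edges | ready=[6] | order so far=[4, 2, 3, 5, 0, 1]
  pop 6: no out-edges | ready=[] | order so far=[4, 2, 3, 5, 0, 1, 6]
New canonical toposort: [4, 2, 3, 5, 0, 1, 6]
Compare positions:
  Node 0: index 1 -> 4 (moved)
  Node 1: index 5 -> 5 (same)
  Node 2: index 2 -> 1 (moved)
  Node 3: index 3 -> 2 (moved)
  Node 4: index 0 -> 0 (same)
  Node 5: index 4 -> 3 (moved)
  Node 6: index 6 -> 6 (same)
Nodes that changed position: 0 2 3 5

Answer: 0 2 3 5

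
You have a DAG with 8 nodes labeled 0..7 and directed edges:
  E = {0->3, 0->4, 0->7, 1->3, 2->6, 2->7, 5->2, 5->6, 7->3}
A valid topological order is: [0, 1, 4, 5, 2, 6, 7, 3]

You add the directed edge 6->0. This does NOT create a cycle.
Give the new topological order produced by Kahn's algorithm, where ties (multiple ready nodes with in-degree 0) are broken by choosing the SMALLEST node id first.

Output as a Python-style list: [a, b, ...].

Old toposort: [0, 1, 4, 5, 2, 6, 7, 3]
Added edge: 6->0
Position of 6 (5) > position of 0 (0). Must reorder: 6 must now come before 0.
Run Kahn's algorithm (break ties by smallest node id):
  initial in-degrees: [1, 0, 1, 3, 1, 0, 2, 2]
  ready (indeg=0): [1, 5]
  pop 1: indeg[3]->2 | ready=[5] | order so far=[1]
  pop 5: indeg[2]->0; indeg[6]->1 | ready=[2] | order so far=[1, 5]
  pop 2: indeg[6]->0; indeg[7]->1 | ready=[6] | order so far=[1, 5, 2]
  pop 6: indeg[0]->0 | ready=[0] | order so far=[1, 5, 2, 6]
  pop 0: indeg[3]->1; indeg[4]->0; indeg[7]->0 | ready=[4, 7] | order so far=[1, 5, 2, 6, 0]
  pop 4: no out-edges | ready=[7] | order so far=[1, 5, 2, 6, 0, 4]
  pop 7: indeg[3]->0 | ready=[3] | order so far=[1, 5, 2, 6, 0, 4, 7]
  pop 3: no out-edges | ready=[] | order so far=[1, 5, 2, 6, 0, 4, 7, 3]
  Result: [1, 5, 2, 6, 0, 4, 7, 3]

Answer: [1, 5, 2, 6, 0, 4, 7, 3]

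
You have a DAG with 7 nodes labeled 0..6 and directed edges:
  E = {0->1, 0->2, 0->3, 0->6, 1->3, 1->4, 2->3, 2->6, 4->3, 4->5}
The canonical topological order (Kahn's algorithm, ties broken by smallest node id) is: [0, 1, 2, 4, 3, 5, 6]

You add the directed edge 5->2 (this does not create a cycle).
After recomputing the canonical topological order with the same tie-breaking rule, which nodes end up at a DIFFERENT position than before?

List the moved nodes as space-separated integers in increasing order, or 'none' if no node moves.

Answer: 2 3 4 5

Derivation:
Old toposort: [0, 1, 2, 4, 3, 5, 6]
Added edge 5->2
Recompute Kahn (smallest-id tiebreak):
  initial in-degrees: [0, 1, 2, 4, 1, 1, 2]
  ready (indeg=0): [0]
  pop 0: indeg[1]->0; indeg[2]->1; indeg[3]->3; indeg[6]->1 | ready=[1] | order so far=[0]
  pop 1: indeg[3]->2; indeg[4]->0 | ready=[4] | order so far=[0, 1]
  pop 4: indeg[3]->1; indeg[5]->0 | ready=[5] | order so far=[0, 1, 4]
  pop 5: indeg[2]->0 | ready=[2] | order so far=[0, 1, 4, 5]
  pop 2: indeg[3]->0; indeg[6]->0 | ready=[3, 6] | order so far=[0, 1, 4, 5, 2]
  pop 3: no out-edges | ready=[6] | order so far=[0, 1, 4, 5, 2, 3]
  pop 6: no out-edges | ready=[] | order so far=[0, 1, 4, 5, 2, 3, 6]
New canonical toposort: [0, 1, 4, 5, 2, 3, 6]
Compare positions:
  Node 0: index 0 -> 0 (same)
  Node 1: index 1 -> 1 (same)
  Node 2: index 2 -> 4 (moved)
  Node 3: index 4 -> 5 (moved)
  Node 4: index 3 -> 2 (moved)
  Node 5: index 5 -> 3 (moved)
  Node 6: index 6 -> 6 (same)
Nodes that changed position: 2 3 4 5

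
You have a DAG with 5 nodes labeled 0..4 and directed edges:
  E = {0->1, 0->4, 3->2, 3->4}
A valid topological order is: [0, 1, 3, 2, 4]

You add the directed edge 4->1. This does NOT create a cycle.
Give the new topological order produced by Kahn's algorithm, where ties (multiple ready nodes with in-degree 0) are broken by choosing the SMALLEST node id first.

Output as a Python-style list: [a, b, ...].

Answer: [0, 3, 2, 4, 1]

Derivation:
Old toposort: [0, 1, 3, 2, 4]
Added edge: 4->1
Position of 4 (4) > position of 1 (1). Must reorder: 4 must now come before 1.
Run Kahn's algorithm (break ties by smallest node id):
  initial in-degrees: [0, 2, 1, 0, 2]
  ready (indeg=0): [0, 3]
  pop 0: indeg[1]->1; indeg[4]->1 | ready=[3] | order so far=[0]
  pop 3: indeg[2]->0; indeg[4]->0 | ready=[2, 4] | order so far=[0, 3]
  pop 2: no out-edges | ready=[4] | order so far=[0, 3, 2]
  pop 4: indeg[1]->0 | ready=[1] | order so far=[0, 3, 2, 4]
  pop 1: no out-edges | ready=[] | order so far=[0, 3, 2, 4, 1]
  Result: [0, 3, 2, 4, 1]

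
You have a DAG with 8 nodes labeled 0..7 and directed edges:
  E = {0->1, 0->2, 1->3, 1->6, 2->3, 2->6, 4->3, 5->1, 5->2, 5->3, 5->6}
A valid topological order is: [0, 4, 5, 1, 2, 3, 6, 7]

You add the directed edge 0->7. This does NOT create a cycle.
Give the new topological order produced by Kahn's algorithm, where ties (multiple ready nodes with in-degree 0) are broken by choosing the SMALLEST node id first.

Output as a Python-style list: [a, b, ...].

Old toposort: [0, 4, 5, 1, 2, 3, 6, 7]
Added edge: 0->7
Position of 0 (0) < position of 7 (7). Old order still valid.
Run Kahn's algorithm (break ties by smallest node id):
  initial in-degrees: [0, 2, 2, 4, 0, 0, 3, 1]
  ready (indeg=0): [0, 4, 5]
  pop 0: indeg[1]->1; indeg[2]->1; indeg[7]->0 | ready=[4, 5, 7] | order so far=[0]
  pop 4: indeg[3]->3 | ready=[5, 7] | order so far=[0, 4]
  pop 5: indeg[1]->0; indeg[2]->0; indeg[3]->2; indeg[6]->2 | ready=[1, 2, 7] | order so far=[0, 4, 5]
  pop 1: indeg[3]->1; indeg[6]->1 | ready=[2, 7] | order so far=[0, 4, 5, 1]
  pop 2: indeg[3]->0; indeg[6]->0 | ready=[3, 6, 7] | order so far=[0, 4, 5, 1, 2]
  pop 3: no out-edges | ready=[6, 7] | order so far=[0, 4, 5, 1, 2, 3]
  pop 6: no out-edges | ready=[7] | order so far=[0, 4, 5, 1, 2, 3, 6]
  pop 7: no out-edges | ready=[] | order so far=[0, 4, 5, 1, 2, 3, 6, 7]
  Result: [0, 4, 5, 1, 2, 3, 6, 7]

Answer: [0, 4, 5, 1, 2, 3, 6, 7]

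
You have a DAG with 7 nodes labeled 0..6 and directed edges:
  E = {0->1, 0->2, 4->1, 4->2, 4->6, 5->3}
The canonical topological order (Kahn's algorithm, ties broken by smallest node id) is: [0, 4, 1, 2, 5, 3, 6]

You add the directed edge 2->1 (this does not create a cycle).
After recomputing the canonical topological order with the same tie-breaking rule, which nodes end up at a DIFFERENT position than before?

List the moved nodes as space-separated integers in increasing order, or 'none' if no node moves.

Answer: 1 2

Derivation:
Old toposort: [0, 4, 1, 2, 5, 3, 6]
Added edge 2->1
Recompute Kahn (smallest-id tiebreak):
  initial in-degrees: [0, 3, 2, 1, 0, 0, 1]
  ready (indeg=0): [0, 4, 5]
  pop 0: indeg[1]->2; indeg[2]->1 | ready=[4, 5] | order so far=[0]
  pop 4: indeg[1]->1; indeg[2]->0; indeg[6]->0 | ready=[2, 5, 6] | order so far=[0, 4]
  pop 2: indeg[1]->0 | ready=[1, 5, 6] | order so far=[0, 4, 2]
  pop 1: no out-edges | ready=[5, 6] | order so far=[0, 4, 2, 1]
  pop 5: indeg[3]->0 | ready=[3, 6] | order so far=[0, 4, 2, 1, 5]
  pop 3: no out-edges | ready=[6] | order so far=[0, 4, 2, 1, 5, 3]
  pop 6: no out-edges | ready=[] | order so far=[0, 4, 2, 1, 5, 3, 6]
New canonical toposort: [0, 4, 2, 1, 5, 3, 6]
Compare positions:
  Node 0: index 0 -> 0 (same)
  Node 1: index 2 -> 3 (moved)
  Node 2: index 3 -> 2 (moved)
  Node 3: index 5 -> 5 (same)
  Node 4: index 1 -> 1 (same)
  Node 5: index 4 -> 4 (same)
  Node 6: index 6 -> 6 (same)
Nodes that changed position: 1 2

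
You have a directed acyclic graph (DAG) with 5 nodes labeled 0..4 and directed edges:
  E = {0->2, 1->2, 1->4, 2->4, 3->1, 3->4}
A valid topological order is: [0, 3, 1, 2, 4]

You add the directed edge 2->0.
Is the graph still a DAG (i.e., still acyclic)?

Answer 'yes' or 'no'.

Given toposort: [0, 3, 1, 2, 4]
Position of 2: index 3; position of 0: index 0
New edge 2->0: backward (u after v in old order)
Backward edge: old toposort is now invalid. Check if this creates a cycle.
Does 0 already reach 2? Reachable from 0: [0, 2, 4]. YES -> cycle!
Still a DAG? no

Answer: no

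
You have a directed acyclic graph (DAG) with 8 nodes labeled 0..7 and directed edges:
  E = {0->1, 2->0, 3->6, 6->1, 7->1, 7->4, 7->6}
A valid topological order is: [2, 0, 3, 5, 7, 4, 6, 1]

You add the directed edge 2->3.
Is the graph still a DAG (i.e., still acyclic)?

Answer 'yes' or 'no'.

Given toposort: [2, 0, 3, 5, 7, 4, 6, 1]
Position of 2: index 0; position of 3: index 2
New edge 2->3: forward
Forward edge: respects the existing order. Still a DAG, same toposort still valid.
Still a DAG? yes

Answer: yes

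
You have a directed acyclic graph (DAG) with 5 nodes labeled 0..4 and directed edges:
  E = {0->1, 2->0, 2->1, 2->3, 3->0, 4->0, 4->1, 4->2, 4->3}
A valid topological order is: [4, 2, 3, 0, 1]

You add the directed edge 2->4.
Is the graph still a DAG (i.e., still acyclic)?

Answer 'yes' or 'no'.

Answer: no

Derivation:
Given toposort: [4, 2, 3, 0, 1]
Position of 2: index 1; position of 4: index 0
New edge 2->4: backward (u after v in old order)
Backward edge: old toposort is now invalid. Check if this creates a cycle.
Does 4 already reach 2? Reachable from 4: [0, 1, 2, 3, 4]. YES -> cycle!
Still a DAG? no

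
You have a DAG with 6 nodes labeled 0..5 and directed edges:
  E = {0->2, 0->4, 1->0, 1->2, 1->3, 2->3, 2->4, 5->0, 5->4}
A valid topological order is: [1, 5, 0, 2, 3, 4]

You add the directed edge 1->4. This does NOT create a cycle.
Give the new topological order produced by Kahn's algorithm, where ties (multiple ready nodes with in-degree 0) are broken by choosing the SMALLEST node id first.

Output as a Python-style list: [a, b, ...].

Old toposort: [1, 5, 0, 2, 3, 4]
Added edge: 1->4
Position of 1 (0) < position of 4 (5). Old order still valid.
Run Kahn's algorithm (break ties by smallest node id):
  initial in-degrees: [2, 0, 2, 2, 4, 0]
  ready (indeg=0): [1, 5]
  pop 1: indeg[0]->1; indeg[2]->1; indeg[3]->1; indeg[4]->3 | ready=[5] | order so far=[1]
  pop 5: indeg[0]->0; indeg[4]->2 | ready=[0] | order so far=[1, 5]
  pop 0: indeg[2]->0; indeg[4]->1 | ready=[2] | order so far=[1, 5, 0]
  pop 2: indeg[3]->0; indeg[4]->0 | ready=[3, 4] | order so far=[1, 5, 0, 2]
  pop 3: no out-edges | ready=[4] | order so far=[1, 5, 0, 2, 3]
  pop 4: no out-edges | ready=[] | order so far=[1, 5, 0, 2, 3, 4]
  Result: [1, 5, 0, 2, 3, 4]

Answer: [1, 5, 0, 2, 3, 4]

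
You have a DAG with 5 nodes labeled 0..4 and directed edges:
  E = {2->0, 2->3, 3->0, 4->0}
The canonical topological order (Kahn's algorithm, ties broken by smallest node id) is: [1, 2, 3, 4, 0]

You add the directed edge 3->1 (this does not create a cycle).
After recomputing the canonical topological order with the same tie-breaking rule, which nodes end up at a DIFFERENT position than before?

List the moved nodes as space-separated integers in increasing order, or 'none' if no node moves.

Old toposort: [1, 2, 3, 4, 0]
Added edge 3->1
Recompute Kahn (smallest-id tiebreak):
  initial in-degrees: [3, 1, 0, 1, 0]
  ready (indeg=0): [2, 4]
  pop 2: indeg[0]->2; indeg[3]->0 | ready=[3, 4] | order so far=[2]
  pop 3: indeg[0]->1; indeg[1]->0 | ready=[1, 4] | order so far=[2, 3]
  pop 1: no out-edges | ready=[4] | order so far=[2, 3, 1]
  pop 4: indeg[0]->0 | ready=[0] | order so far=[2, 3, 1, 4]
  pop 0: no out-edges | ready=[] | order so far=[2, 3, 1, 4, 0]
New canonical toposort: [2, 3, 1, 4, 0]
Compare positions:
  Node 0: index 4 -> 4 (same)
  Node 1: index 0 -> 2 (moved)
  Node 2: index 1 -> 0 (moved)
  Node 3: index 2 -> 1 (moved)
  Node 4: index 3 -> 3 (same)
Nodes that changed position: 1 2 3

Answer: 1 2 3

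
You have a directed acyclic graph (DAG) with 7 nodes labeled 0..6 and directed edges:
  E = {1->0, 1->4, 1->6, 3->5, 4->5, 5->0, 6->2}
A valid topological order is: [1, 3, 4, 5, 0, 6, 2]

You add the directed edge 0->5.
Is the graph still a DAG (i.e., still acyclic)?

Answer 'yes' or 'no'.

Answer: no

Derivation:
Given toposort: [1, 3, 4, 5, 0, 6, 2]
Position of 0: index 4; position of 5: index 3
New edge 0->5: backward (u after v in old order)
Backward edge: old toposort is now invalid. Check if this creates a cycle.
Does 5 already reach 0? Reachable from 5: [0, 5]. YES -> cycle!
Still a DAG? no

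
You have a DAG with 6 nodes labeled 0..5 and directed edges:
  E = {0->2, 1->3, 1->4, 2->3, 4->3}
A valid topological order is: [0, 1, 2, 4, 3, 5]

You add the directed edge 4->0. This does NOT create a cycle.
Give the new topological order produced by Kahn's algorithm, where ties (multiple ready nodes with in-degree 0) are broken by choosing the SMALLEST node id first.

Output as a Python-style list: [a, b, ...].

Old toposort: [0, 1, 2, 4, 3, 5]
Added edge: 4->0
Position of 4 (3) > position of 0 (0). Must reorder: 4 must now come before 0.
Run Kahn's algorithm (break ties by smallest node id):
  initial in-degrees: [1, 0, 1, 3, 1, 0]
  ready (indeg=0): [1, 5]
  pop 1: indeg[3]->2; indeg[4]->0 | ready=[4, 5] | order so far=[1]
  pop 4: indeg[0]->0; indeg[3]->1 | ready=[0, 5] | order so far=[1, 4]
  pop 0: indeg[2]->0 | ready=[2, 5] | order so far=[1, 4, 0]
  pop 2: indeg[3]->0 | ready=[3, 5] | order so far=[1, 4, 0, 2]
  pop 3: no out-edges | ready=[5] | order so far=[1, 4, 0, 2, 3]
  pop 5: no out-edges | ready=[] | order so far=[1, 4, 0, 2, 3, 5]
  Result: [1, 4, 0, 2, 3, 5]

Answer: [1, 4, 0, 2, 3, 5]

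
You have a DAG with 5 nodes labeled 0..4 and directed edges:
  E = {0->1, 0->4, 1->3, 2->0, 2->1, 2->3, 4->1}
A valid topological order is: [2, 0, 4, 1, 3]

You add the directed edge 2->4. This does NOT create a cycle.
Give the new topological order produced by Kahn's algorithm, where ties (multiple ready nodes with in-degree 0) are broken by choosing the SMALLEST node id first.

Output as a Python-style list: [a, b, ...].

Answer: [2, 0, 4, 1, 3]

Derivation:
Old toposort: [2, 0, 4, 1, 3]
Added edge: 2->4
Position of 2 (0) < position of 4 (2). Old order still valid.
Run Kahn's algorithm (break ties by smallest node id):
  initial in-degrees: [1, 3, 0, 2, 2]
  ready (indeg=0): [2]
  pop 2: indeg[0]->0; indeg[1]->2; indeg[3]->1; indeg[4]->1 | ready=[0] | order so far=[2]
  pop 0: indeg[1]->1; indeg[4]->0 | ready=[4] | order so far=[2, 0]
  pop 4: indeg[1]->0 | ready=[1] | order so far=[2, 0, 4]
  pop 1: indeg[3]->0 | ready=[3] | order so far=[2, 0, 4, 1]
  pop 3: no out-edges | ready=[] | order so far=[2, 0, 4, 1, 3]
  Result: [2, 0, 4, 1, 3]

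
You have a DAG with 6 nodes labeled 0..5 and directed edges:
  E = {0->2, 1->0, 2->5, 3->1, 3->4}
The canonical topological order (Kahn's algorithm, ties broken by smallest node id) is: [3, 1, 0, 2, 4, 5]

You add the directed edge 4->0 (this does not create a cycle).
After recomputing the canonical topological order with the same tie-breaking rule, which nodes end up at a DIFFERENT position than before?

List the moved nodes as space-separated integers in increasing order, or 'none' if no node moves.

Old toposort: [3, 1, 0, 2, 4, 5]
Added edge 4->0
Recompute Kahn (smallest-id tiebreak):
  initial in-degrees: [2, 1, 1, 0, 1, 1]
  ready (indeg=0): [3]
  pop 3: indeg[1]->0; indeg[4]->0 | ready=[1, 4] | order so far=[3]
  pop 1: indeg[0]->1 | ready=[4] | order so far=[3, 1]
  pop 4: indeg[0]->0 | ready=[0] | order so far=[3, 1, 4]
  pop 0: indeg[2]->0 | ready=[2] | order so far=[3, 1, 4, 0]
  pop 2: indeg[5]->0 | ready=[5] | order so far=[3, 1, 4, 0, 2]
  pop 5: no out-edges | ready=[] | order so far=[3, 1, 4, 0, 2, 5]
New canonical toposort: [3, 1, 4, 0, 2, 5]
Compare positions:
  Node 0: index 2 -> 3 (moved)
  Node 1: index 1 -> 1 (same)
  Node 2: index 3 -> 4 (moved)
  Node 3: index 0 -> 0 (same)
  Node 4: index 4 -> 2 (moved)
  Node 5: index 5 -> 5 (same)
Nodes that changed position: 0 2 4

Answer: 0 2 4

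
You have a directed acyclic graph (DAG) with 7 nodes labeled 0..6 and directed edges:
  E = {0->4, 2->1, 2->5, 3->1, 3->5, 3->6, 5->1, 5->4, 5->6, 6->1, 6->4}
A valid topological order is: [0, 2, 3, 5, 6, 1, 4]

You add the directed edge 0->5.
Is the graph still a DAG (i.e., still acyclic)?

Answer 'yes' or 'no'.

Answer: yes

Derivation:
Given toposort: [0, 2, 3, 5, 6, 1, 4]
Position of 0: index 0; position of 5: index 3
New edge 0->5: forward
Forward edge: respects the existing order. Still a DAG, same toposort still valid.
Still a DAG? yes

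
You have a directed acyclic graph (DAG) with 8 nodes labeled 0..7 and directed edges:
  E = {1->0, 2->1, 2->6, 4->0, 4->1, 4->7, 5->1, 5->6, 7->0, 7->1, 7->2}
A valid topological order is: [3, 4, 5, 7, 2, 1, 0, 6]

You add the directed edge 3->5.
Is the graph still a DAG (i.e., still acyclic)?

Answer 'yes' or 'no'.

Answer: yes

Derivation:
Given toposort: [3, 4, 5, 7, 2, 1, 0, 6]
Position of 3: index 0; position of 5: index 2
New edge 3->5: forward
Forward edge: respects the existing order. Still a DAG, same toposort still valid.
Still a DAG? yes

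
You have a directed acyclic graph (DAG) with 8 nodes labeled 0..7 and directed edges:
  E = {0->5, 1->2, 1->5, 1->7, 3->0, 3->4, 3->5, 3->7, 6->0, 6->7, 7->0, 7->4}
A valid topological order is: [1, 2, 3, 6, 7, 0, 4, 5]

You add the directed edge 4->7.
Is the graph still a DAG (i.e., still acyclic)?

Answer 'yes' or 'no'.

Answer: no

Derivation:
Given toposort: [1, 2, 3, 6, 7, 0, 4, 5]
Position of 4: index 6; position of 7: index 4
New edge 4->7: backward (u after v in old order)
Backward edge: old toposort is now invalid. Check if this creates a cycle.
Does 7 already reach 4? Reachable from 7: [0, 4, 5, 7]. YES -> cycle!
Still a DAG? no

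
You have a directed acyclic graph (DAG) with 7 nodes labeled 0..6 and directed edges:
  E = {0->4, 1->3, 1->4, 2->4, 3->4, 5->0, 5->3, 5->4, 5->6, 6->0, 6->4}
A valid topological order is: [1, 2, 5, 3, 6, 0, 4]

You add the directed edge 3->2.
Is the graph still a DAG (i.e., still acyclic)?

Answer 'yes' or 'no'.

Answer: yes

Derivation:
Given toposort: [1, 2, 5, 3, 6, 0, 4]
Position of 3: index 3; position of 2: index 1
New edge 3->2: backward (u after v in old order)
Backward edge: old toposort is now invalid. Check if this creates a cycle.
Does 2 already reach 3? Reachable from 2: [2, 4]. NO -> still a DAG (reorder needed).
Still a DAG? yes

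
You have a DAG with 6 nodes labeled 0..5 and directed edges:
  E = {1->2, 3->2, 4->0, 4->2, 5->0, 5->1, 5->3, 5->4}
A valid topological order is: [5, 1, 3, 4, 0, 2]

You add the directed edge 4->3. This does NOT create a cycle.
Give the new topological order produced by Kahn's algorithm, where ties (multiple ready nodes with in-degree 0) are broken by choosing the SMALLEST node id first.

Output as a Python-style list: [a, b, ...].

Old toposort: [5, 1, 3, 4, 0, 2]
Added edge: 4->3
Position of 4 (3) > position of 3 (2). Must reorder: 4 must now come before 3.
Run Kahn's algorithm (break ties by smallest node id):
  initial in-degrees: [2, 1, 3, 2, 1, 0]
  ready (indeg=0): [5]
  pop 5: indeg[0]->1; indeg[1]->0; indeg[3]->1; indeg[4]->0 | ready=[1, 4] | order so far=[5]
  pop 1: indeg[2]->2 | ready=[4] | order so far=[5, 1]
  pop 4: indeg[0]->0; indeg[2]->1; indeg[3]->0 | ready=[0, 3] | order so far=[5, 1, 4]
  pop 0: no out-edges | ready=[3] | order so far=[5, 1, 4, 0]
  pop 3: indeg[2]->0 | ready=[2] | order so far=[5, 1, 4, 0, 3]
  pop 2: no out-edges | ready=[] | order so far=[5, 1, 4, 0, 3, 2]
  Result: [5, 1, 4, 0, 3, 2]

Answer: [5, 1, 4, 0, 3, 2]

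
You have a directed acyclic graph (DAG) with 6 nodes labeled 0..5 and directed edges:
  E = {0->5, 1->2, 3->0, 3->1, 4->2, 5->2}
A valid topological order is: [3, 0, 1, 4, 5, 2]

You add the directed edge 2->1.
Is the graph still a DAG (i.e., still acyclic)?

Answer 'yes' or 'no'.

Answer: no

Derivation:
Given toposort: [3, 0, 1, 4, 5, 2]
Position of 2: index 5; position of 1: index 2
New edge 2->1: backward (u after v in old order)
Backward edge: old toposort is now invalid. Check if this creates a cycle.
Does 1 already reach 2? Reachable from 1: [1, 2]. YES -> cycle!
Still a DAG? no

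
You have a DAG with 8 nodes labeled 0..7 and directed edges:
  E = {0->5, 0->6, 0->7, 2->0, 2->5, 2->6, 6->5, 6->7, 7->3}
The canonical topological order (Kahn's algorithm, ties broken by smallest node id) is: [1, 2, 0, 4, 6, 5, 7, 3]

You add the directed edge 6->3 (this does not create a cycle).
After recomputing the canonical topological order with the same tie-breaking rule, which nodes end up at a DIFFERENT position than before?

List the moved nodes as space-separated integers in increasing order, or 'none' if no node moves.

Old toposort: [1, 2, 0, 4, 6, 5, 7, 3]
Added edge 6->3
Recompute Kahn (smallest-id tiebreak):
  initial in-degrees: [1, 0, 0, 2, 0, 3, 2, 2]
  ready (indeg=0): [1, 2, 4]
  pop 1: no out-edges | ready=[2, 4] | order so far=[1]
  pop 2: indeg[0]->0; indeg[5]->2; indeg[6]->1 | ready=[0, 4] | order so far=[1, 2]
  pop 0: indeg[5]->1; indeg[6]->0; indeg[7]->1 | ready=[4, 6] | order so far=[1, 2, 0]
  pop 4: no out-edges | ready=[6] | order so far=[1, 2, 0, 4]
  pop 6: indeg[3]->1; indeg[5]->0; indeg[7]->0 | ready=[5, 7] | order so far=[1, 2, 0, 4, 6]
  pop 5: no out-edges | ready=[7] | order so far=[1, 2, 0, 4, 6, 5]
  pop 7: indeg[3]->0 | ready=[3] | order so far=[1, 2, 0, 4, 6, 5, 7]
  pop 3: no out-edges | ready=[] | order so far=[1, 2, 0, 4, 6, 5, 7, 3]
New canonical toposort: [1, 2, 0, 4, 6, 5, 7, 3]
Compare positions:
  Node 0: index 2 -> 2 (same)
  Node 1: index 0 -> 0 (same)
  Node 2: index 1 -> 1 (same)
  Node 3: index 7 -> 7 (same)
  Node 4: index 3 -> 3 (same)
  Node 5: index 5 -> 5 (same)
  Node 6: index 4 -> 4 (same)
  Node 7: index 6 -> 6 (same)
Nodes that changed position: none

Answer: none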